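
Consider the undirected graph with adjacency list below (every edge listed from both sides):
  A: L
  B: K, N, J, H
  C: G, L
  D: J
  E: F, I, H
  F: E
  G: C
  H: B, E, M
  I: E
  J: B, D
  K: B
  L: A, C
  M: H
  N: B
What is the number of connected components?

2

Component: {A, C, G, L}
Component: {B, D, E, F, H, I, J, K, M, N}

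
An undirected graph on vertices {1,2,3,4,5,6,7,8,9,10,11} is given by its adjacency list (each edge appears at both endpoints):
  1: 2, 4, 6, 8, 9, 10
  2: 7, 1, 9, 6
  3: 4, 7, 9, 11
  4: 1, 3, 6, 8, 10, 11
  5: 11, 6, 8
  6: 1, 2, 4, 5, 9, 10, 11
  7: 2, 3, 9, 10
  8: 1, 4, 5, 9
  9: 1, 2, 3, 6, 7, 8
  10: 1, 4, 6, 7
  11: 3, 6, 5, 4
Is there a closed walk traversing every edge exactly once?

No

Degrees: 1:6, 2:4, 3:4, 4:6, 5:3, 6:7, 7:4, 8:4, 9:6, 10:4, 11:4
5, 6 have odd degree; an Eulerian circuit needs every degree to be even, so none exists.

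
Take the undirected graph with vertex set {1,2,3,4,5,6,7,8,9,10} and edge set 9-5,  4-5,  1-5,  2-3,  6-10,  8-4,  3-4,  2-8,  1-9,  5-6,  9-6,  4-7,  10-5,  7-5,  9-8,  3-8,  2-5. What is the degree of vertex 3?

Neighbors of 3: 2, 4, 8.

3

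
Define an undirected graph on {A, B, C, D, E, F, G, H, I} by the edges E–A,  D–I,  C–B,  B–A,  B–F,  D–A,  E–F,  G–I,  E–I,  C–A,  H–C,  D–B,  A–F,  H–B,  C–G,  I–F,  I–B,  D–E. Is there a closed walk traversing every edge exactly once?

Degrees: A:5, B:6, C:4, D:4, E:4, F:4, G:2, H:2, I:5
A, I have odd degree; an Eulerian circuit needs every degree to be even, so none exists.

No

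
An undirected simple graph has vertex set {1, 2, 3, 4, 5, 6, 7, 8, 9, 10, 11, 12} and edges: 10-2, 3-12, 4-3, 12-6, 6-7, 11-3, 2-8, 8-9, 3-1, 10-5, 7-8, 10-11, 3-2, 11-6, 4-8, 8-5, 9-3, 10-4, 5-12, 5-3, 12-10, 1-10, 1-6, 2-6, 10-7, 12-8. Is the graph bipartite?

No

The cycle 10-5-12-10 has length 3, which is odd, so the graph is not bipartite.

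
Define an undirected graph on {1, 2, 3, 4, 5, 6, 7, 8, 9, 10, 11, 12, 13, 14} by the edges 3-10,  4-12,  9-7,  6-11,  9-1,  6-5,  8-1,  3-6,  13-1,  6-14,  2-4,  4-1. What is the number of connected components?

2

Component: {3, 5, 6, 10, 11, 14}
Component: {1, 2, 4, 7, 8, 9, 12, 13}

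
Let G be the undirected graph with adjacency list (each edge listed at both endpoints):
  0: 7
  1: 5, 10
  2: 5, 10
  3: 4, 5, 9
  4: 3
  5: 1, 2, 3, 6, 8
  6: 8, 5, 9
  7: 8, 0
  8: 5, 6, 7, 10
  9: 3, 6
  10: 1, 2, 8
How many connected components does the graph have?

1

Component: {0, 1, 2, 3, 4, 5, 6, 7, 8, 9, 10}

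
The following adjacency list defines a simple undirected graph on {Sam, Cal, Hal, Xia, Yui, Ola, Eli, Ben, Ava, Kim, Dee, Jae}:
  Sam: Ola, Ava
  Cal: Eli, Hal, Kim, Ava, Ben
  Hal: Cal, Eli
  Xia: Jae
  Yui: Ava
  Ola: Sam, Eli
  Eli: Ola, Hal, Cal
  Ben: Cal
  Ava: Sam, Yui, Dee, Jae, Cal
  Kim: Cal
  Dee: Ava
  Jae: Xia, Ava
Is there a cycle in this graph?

Yes

The graph has 12 vertices, 13 edges, and 1 connected component.
One cycle is Cal-Hal-Eli-Cal.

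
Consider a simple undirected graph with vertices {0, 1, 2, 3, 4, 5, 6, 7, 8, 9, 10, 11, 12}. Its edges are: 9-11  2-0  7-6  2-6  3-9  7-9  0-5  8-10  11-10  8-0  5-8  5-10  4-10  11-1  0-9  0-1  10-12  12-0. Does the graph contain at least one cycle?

Yes

|V| = 13, |E| = 18, number of components = 1.
Since 18 > 13 - 1, a cycle must exist; for instance 0-8-10-11-9-0.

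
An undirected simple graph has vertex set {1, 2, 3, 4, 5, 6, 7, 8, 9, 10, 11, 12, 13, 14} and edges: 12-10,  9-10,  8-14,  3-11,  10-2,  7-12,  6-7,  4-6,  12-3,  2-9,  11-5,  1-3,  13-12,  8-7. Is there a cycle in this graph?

The graph has 14 vertices, 14 edges, and 1 connected component.
One cycle is 10-2-9-10.

Yes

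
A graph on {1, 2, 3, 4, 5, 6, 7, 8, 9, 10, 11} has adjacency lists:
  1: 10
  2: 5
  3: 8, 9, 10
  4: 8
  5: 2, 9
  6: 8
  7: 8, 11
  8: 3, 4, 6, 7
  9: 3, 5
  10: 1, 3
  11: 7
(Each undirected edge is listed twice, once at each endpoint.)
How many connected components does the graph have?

Component: {1, 2, 3, 4, 5, 6, 7, 8, 9, 10, 11}

1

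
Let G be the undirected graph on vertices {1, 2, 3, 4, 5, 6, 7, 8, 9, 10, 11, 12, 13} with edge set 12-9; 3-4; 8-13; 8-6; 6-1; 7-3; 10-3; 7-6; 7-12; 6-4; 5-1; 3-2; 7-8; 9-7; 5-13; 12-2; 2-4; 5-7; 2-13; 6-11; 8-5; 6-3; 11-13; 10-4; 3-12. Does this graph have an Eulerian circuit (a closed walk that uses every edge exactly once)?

Yes

Degrees: 1:2, 2:4, 3:6, 4:4, 5:4, 6:6, 7:6, 8:4, 9:2, 10:2, 11:2, 12:4, 13:4
Every vertex has even degree and the edges form a single connected piece, so an Eulerian circuit exists.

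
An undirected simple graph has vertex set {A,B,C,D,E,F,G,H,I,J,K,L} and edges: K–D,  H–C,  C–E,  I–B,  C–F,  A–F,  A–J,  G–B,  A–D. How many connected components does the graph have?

Component: {L}
Component: {B, G, I}
Component: {A, C, D, E, F, H, J, K}

3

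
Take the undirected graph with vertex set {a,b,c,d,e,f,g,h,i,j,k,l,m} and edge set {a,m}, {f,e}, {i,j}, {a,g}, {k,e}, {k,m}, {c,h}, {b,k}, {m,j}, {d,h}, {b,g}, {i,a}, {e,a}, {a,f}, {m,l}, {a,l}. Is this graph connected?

No

Component: {c, d, h}
Component: {a, b, e, f, g, i, j, k, l, m}
No edge joins these 2 groups, so the graph is disconnected.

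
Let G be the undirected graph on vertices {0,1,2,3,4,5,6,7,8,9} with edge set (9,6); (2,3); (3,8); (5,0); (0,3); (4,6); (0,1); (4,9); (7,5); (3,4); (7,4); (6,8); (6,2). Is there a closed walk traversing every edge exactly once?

Degrees: 0:3, 1:1, 2:2, 3:4, 4:4, 5:2, 6:4, 7:2, 8:2, 9:2
Vertices with odd degree: 0, 1. An Eulerian circuit requires all degrees even.

No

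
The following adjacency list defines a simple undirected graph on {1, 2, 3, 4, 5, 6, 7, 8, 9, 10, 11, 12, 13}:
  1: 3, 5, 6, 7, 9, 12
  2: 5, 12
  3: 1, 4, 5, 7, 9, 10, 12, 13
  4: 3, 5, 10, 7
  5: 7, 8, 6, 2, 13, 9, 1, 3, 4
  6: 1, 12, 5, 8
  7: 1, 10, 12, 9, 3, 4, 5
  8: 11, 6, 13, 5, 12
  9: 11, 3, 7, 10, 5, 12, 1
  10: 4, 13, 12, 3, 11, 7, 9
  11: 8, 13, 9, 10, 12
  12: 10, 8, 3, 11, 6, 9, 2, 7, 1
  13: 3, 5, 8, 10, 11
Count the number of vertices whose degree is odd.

Degrees: 1:6, 2:2, 3:8, 4:4, 5:9, 6:4, 7:7, 8:5, 9:7, 10:7, 11:5, 12:9, 13:5
Odd-degree vertices: 5, 7, 8, 9, 10, 11, 12, 13.

8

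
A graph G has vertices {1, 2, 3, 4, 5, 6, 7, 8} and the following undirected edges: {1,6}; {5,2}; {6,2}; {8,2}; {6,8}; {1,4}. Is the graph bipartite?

No

2-6-8-2 is an odd cycle (length 3), and a bipartite graph can contain only even cycles.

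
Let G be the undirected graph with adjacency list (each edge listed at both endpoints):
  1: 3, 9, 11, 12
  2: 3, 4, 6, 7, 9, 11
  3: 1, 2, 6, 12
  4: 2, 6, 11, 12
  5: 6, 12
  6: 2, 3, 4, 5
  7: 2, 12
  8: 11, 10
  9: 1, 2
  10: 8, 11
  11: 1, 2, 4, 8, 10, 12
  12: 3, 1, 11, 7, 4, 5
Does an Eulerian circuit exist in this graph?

Degrees: 1:4, 2:6, 3:4, 4:4, 5:2, 6:4, 7:2, 8:2, 9:2, 10:2, 11:6, 12:6
Every vertex has even degree and the edges form a single connected piece, so an Eulerian circuit exists.

Yes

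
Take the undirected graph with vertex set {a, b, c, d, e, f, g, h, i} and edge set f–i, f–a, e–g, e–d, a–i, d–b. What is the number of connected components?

Component: {c}
Component: {h}
Component: {a, f, i}
Component: {b, d, e, g}

4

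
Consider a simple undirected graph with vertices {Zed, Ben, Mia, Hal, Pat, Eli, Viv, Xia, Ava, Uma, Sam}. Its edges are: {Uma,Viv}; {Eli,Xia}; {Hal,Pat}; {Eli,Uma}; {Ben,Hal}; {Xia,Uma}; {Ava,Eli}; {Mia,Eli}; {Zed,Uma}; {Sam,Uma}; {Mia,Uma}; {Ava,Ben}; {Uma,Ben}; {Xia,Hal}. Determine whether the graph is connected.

Starting from Zed and exploring outward reaches every vertex (Zed, Uma, Xia, Ben, Sam, Viv, Mia, Eli, Hal, Ava, Pat); the graph is connected.

Yes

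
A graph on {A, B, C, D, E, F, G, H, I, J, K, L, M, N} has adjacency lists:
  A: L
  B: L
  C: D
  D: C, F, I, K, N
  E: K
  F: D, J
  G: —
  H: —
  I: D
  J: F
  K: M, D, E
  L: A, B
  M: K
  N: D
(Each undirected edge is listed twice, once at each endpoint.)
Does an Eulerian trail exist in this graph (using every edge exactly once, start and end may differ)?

Degrees: A:1, B:1, C:1, D:5, E:1, F:2, G:0, H:0, I:1, J:1, K:3, L:2, M:1, N:1
Odd-degree vertices: A, B, C, D, E, I, J, K, M, N (10 total).
An Eulerian trail requires 0 or 2 odd-degree vertices; here there are 10.

No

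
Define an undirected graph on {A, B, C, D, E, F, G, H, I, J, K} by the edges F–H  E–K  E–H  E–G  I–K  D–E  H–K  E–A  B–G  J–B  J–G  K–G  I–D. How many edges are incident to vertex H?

3

Neighbors of H: E, F, K.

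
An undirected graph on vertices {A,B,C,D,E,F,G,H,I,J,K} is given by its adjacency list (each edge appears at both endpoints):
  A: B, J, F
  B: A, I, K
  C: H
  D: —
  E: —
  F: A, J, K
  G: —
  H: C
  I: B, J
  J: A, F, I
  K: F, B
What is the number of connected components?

Component: {D}
Component: {E}
Component: {G}
Component: {C, H}
Component: {A, B, F, I, J, K}

5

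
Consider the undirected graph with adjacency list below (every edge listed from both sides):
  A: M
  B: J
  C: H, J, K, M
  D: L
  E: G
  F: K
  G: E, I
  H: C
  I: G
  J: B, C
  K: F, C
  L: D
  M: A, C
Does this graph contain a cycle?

|V| = 13, |E| = 10, number of components = 3.
A forest on 13 vertices with 3 components has exactly 10 edges, which matches — so no cycle.

No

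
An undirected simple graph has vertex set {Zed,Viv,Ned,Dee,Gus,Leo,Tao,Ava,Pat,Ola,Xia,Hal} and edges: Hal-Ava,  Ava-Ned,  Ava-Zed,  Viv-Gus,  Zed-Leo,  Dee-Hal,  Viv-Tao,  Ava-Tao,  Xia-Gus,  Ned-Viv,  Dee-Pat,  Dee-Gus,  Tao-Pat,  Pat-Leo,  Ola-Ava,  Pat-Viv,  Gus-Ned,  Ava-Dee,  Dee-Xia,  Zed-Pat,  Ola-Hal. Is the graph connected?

Starting from Zed and exploring outward reaches every vertex (Zed, Pat, Ava, Leo, Dee, Viv, Tao, Ned, Ola, Hal, Xia, Gus); the graph is connected.

Yes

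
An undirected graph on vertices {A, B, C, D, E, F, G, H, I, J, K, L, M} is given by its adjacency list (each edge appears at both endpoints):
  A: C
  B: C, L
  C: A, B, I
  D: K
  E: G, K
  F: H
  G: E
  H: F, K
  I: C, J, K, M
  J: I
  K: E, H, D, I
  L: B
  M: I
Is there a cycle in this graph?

|V| = 13, |E| = 12, number of components = 1.
Since 12 = 13 - 1, the graph is a forest and contains no cycle.

No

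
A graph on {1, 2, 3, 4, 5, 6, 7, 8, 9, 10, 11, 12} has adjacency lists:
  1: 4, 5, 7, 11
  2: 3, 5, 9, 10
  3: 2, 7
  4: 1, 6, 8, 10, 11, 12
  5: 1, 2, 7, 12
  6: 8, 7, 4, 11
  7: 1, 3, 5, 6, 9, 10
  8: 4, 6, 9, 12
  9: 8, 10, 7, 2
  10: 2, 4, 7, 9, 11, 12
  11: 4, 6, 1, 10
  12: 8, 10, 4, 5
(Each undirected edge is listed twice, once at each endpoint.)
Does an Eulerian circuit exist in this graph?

Degrees: 1:4, 2:4, 3:2, 4:6, 5:4, 6:4, 7:6, 8:4, 9:4, 10:6, 11:4, 12:4
Every vertex has even degree and the edges form a single connected piece, so an Eulerian circuit exists.

Yes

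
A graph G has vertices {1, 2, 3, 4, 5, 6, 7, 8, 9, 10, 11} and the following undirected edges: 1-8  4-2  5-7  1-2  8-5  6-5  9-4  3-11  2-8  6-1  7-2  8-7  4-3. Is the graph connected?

Component: {10}
Component: {1, 2, 3, 4, 5, 6, 7, 8, 9, 11}
No edge joins these 2 groups, so the graph is disconnected.

No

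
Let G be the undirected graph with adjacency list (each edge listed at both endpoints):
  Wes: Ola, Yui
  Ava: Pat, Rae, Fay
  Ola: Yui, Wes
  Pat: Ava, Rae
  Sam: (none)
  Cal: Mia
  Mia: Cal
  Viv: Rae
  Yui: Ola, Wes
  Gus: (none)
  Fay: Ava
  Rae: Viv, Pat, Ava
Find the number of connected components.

Component: {Sam}
Component: {Gus}
Component: {Cal, Mia}
Component: {Wes, Ola, Yui}
Component: {Ava, Pat, Viv, Fay, Rae}

5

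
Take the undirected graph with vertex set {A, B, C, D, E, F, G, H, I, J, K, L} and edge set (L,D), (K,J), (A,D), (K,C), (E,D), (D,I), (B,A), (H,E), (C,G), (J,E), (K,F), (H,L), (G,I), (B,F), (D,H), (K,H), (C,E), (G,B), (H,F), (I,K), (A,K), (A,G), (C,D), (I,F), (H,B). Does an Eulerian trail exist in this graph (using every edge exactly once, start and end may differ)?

Degrees: A:4, B:4, C:4, D:6, E:4, F:4, G:4, H:6, I:4, J:2, K:6, L:2
Odd-degree vertices: none (0 total).
With 0 odd-degree vertices and all edges in one connected piece, an Eulerian trail exists.

Yes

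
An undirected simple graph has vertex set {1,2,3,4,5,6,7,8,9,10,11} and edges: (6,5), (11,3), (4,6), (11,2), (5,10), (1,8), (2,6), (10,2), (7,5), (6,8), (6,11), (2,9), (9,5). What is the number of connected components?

Component: {1, 2, 3, 4, 5, 6, 7, 8, 9, 10, 11}

1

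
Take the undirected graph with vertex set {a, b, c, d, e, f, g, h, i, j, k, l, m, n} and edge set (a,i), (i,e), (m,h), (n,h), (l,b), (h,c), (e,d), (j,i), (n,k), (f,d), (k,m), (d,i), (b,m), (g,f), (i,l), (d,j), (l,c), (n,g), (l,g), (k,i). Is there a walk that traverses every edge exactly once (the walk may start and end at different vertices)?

Degrees: a:1, b:2, c:2, d:4, e:2, f:2, g:3, h:3, i:6, j:2, k:3, l:4, m:3, n:3
Odd-degree vertices: a, g, h, k, m, n (6 total).
An Eulerian trail requires 0 or 2 odd-degree vertices; here there are 6.

No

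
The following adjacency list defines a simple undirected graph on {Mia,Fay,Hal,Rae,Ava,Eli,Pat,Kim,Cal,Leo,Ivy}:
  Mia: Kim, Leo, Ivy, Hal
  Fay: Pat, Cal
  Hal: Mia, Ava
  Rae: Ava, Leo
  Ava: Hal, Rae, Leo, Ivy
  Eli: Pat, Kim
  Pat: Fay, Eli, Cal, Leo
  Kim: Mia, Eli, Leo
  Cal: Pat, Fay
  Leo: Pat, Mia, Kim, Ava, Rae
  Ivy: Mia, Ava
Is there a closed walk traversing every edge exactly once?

Degrees: Mia:4, Fay:2, Hal:2, Rae:2, Ava:4, Eli:2, Pat:4, Kim:3, Cal:2, Leo:5, Ivy:2
Vertices with odd degree: Kim, Leo. An Eulerian circuit requires all degrees even.

No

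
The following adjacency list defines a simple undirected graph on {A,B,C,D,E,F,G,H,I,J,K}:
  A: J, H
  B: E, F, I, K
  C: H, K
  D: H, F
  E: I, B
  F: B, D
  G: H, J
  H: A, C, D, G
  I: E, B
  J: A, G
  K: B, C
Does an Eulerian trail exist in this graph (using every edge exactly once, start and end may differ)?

Degrees: A:2, B:4, C:2, D:2, E:2, F:2, G:2, H:4, I:2, J:2, K:2
Odd-degree vertices: none (0 total).
The non-isolated vertices are connected and exactly 0 have odd degree, so an Eulerian trail exists.

Yes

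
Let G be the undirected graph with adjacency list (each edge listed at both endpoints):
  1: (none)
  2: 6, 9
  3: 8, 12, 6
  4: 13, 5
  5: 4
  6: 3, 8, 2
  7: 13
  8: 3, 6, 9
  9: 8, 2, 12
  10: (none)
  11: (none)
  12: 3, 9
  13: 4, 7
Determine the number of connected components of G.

5

Component: {1}
Component: {10}
Component: {11}
Component: {4, 5, 7, 13}
Component: {2, 3, 6, 8, 9, 12}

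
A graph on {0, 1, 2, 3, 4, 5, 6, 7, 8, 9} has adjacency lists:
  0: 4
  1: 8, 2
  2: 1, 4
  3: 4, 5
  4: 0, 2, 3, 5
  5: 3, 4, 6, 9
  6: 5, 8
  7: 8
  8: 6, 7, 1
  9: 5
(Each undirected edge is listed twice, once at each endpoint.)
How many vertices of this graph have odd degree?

4

Degrees: 0:1, 1:2, 2:2, 3:2, 4:4, 5:4, 6:2, 7:1, 8:3, 9:1
Odd-degree vertices: 0, 7, 8, 9.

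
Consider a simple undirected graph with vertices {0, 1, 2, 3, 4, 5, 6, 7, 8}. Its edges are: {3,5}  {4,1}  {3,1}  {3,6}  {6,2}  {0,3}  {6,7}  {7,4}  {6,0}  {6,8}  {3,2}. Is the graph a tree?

No

The graph has 9 vertices and 11 edges.
Connected but with 11 > 8 edges, so it has a cycle and is not a tree.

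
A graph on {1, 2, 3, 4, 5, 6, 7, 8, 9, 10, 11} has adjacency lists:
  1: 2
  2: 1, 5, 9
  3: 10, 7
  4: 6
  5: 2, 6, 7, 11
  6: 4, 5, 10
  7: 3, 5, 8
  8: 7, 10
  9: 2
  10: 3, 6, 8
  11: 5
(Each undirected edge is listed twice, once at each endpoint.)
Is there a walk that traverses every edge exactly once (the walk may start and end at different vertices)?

No

Degrees: 1:1, 2:3, 3:2, 4:1, 5:4, 6:3, 7:3, 8:2, 9:1, 10:3, 11:1
Odd-degree vertices: 1, 2, 4, 6, 7, 9, 10, 11 (8 total).
An Eulerian trail requires 0 or 2 odd-degree vertices; here there are 8.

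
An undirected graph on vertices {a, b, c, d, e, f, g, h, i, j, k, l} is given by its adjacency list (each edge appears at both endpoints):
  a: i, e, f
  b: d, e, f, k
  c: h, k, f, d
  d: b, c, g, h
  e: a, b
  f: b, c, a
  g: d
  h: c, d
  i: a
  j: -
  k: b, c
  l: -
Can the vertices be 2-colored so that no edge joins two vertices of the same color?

The cycle d-h-c-d has length 3, which is odd, so the graph is not bipartite.

No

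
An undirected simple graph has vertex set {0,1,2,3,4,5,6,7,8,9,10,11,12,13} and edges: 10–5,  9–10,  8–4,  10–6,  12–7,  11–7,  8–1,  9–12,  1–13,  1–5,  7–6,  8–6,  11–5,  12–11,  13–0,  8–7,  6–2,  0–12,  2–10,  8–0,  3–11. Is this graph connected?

Yes

Starting from 0 and exploring outward reaches every vertex (0, 13, 12, 8, 1, 9, 11, 7, 6, 4, 5, 10, 3, 2); the graph is connected.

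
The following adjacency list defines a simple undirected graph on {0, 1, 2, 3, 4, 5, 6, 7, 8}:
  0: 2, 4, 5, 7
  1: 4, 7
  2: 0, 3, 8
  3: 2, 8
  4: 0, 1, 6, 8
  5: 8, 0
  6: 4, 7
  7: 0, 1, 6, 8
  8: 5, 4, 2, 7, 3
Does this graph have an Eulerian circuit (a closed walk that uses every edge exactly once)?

No

Degrees: 0:4, 1:2, 2:3, 3:2, 4:4, 5:2, 6:2, 7:4, 8:5
2, 8 have odd degree; an Eulerian circuit needs every degree to be even, so none exists.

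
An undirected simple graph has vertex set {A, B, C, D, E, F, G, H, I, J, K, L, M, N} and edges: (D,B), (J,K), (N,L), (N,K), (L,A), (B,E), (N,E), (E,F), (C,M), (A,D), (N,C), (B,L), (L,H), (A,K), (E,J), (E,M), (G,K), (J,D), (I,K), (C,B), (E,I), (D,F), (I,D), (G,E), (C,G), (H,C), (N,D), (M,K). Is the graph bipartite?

Yes

Color {C, D, E, K, L} black and {A, B, F, G, H, I, J, M, N} white. No edge joins two same-colored vertices, so the graph is bipartite.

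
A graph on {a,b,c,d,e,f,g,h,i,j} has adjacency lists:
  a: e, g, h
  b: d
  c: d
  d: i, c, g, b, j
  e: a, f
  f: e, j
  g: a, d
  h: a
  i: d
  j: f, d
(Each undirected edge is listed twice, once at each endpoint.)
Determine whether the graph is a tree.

No

|V| = 10, |E| = 10.
Connected but with 10 > 9 edges, so it has a cycle and is not a tree.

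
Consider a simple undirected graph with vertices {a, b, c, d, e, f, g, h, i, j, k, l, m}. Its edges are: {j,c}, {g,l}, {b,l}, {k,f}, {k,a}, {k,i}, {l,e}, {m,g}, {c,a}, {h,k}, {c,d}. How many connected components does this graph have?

2

Component: {b, e, g, l, m}
Component: {a, c, d, f, h, i, j, k}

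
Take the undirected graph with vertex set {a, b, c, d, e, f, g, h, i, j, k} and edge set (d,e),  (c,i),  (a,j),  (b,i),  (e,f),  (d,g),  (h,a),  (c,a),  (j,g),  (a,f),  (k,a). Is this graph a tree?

No

|V| = 11, |E| = 11.
Connected but with 11 > 10 edges, so it has a cycle and is not a tree.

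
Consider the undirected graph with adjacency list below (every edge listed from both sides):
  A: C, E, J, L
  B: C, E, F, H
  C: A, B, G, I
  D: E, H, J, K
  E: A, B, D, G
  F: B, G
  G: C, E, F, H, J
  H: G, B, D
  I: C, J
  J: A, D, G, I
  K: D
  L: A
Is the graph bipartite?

Partition the vertices as {C, E, F, H, J, K, L} vs {A, B, D, G, I}. Each listed edge has one endpoint in each part, so the graph is bipartite.

Yes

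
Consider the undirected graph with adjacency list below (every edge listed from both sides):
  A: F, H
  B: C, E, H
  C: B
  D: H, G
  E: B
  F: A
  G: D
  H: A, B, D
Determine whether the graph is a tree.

The graph has 8 vertices and 7 edges.
It is connected with exactly 7 edges, hence acyclic — it is a tree.

Yes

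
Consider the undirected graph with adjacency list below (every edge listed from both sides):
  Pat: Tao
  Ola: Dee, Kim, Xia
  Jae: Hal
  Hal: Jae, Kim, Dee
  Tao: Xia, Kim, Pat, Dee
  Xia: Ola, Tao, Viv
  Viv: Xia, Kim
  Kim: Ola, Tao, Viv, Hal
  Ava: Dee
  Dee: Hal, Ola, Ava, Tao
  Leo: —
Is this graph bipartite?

Yes

Color {Ola, Hal, Tao, Viv, Ava, Leo} black and {Pat, Jae, Xia, Kim, Dee} white. No edge joins two same-colored vertices, so the graph is bipartite.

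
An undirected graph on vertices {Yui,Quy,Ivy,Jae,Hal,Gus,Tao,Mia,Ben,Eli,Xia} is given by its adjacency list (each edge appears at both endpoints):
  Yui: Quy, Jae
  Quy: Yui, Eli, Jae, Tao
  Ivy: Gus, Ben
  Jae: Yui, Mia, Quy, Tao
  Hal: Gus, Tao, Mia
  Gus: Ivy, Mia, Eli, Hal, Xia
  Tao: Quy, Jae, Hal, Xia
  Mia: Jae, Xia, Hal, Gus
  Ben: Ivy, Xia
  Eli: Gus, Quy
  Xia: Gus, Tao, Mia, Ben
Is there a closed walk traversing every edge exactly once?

Degrees: Yui:2, Quy:4, Ivy:2, Jae:4, Hal:3, Gus:5, Tao:4, Mia:4, Ben:2, Eli:2, Xia:4
Hal, Gus have odd degree; an Eulerian circuit needs every degree to be even, so none exists.

No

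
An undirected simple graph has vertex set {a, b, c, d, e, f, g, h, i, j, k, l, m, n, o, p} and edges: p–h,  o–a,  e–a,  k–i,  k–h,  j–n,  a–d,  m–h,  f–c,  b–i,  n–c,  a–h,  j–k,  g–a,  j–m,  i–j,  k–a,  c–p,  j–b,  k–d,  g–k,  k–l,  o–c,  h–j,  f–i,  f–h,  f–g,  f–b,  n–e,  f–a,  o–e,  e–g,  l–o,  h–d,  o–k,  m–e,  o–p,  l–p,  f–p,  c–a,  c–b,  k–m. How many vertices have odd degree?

8

Degrees: a:8, b:4, c:6, d:3, e:5, f:7, g:4, h:7, i:4, j:6, k:9, l:3, m:4, n:3, o:6, p:5
Odd-degree vertices: d, e, f, h, k, l, n, p.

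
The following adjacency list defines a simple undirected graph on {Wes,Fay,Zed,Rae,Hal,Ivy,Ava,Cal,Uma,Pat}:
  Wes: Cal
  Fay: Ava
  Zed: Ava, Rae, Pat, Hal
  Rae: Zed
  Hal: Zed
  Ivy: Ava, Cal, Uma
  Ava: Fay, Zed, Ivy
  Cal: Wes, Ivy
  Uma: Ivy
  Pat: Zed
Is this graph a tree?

Yes

The graph has 10 vertices and 9 edges.
It is connected with exactly 9 edges, hence acyclic — it is a tree.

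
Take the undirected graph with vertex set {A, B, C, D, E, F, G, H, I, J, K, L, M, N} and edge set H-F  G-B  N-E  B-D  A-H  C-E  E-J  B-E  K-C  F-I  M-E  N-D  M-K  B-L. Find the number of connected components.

2

Component: {A, F, H, I}
Component: {B, C, D, E, G, J, K, L, M, N}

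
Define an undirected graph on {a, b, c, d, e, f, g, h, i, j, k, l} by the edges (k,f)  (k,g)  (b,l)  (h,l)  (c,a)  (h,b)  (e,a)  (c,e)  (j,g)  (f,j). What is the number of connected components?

Component: {d}
Component: {i}
Component: {a, c, e}
Component: {b, h, l}
Component: {f, g, j, k}

5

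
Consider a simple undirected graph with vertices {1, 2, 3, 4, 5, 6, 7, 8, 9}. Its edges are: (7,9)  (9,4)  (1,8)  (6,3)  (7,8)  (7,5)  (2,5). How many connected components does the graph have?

Component: {3, 6}
Component: {1, 2, 4, 5, 7, 8, 9}

2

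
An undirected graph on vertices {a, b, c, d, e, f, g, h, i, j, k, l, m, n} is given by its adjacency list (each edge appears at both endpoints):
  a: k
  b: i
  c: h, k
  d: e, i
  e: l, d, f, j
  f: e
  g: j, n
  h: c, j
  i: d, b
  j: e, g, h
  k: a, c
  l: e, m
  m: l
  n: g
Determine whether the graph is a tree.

The graph has 14 vertices and 13 edges.
It is connected with exactly 13 edges, hence acyclic — it is a tree.

Yes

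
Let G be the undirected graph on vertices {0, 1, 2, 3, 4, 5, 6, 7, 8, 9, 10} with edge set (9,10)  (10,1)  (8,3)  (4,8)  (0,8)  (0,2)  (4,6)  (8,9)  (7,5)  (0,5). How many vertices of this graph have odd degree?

6

Degrees: 0:3, 1:1, 2:1, 3:1, 4:2, 5:2, 6:1, 7:1, 8:4, 9:2, 10:2
Odd-degree vertices: 0, 1, 2, 3, 6, 7.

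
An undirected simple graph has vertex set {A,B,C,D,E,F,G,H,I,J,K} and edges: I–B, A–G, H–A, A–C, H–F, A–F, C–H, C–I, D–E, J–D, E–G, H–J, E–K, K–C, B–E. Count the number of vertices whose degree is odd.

Degrees: A:4, B:2, C:4, D:2, E:4, F:2, G:2, H:4, I:2, J:2, K:2
Odd-degree vertices: none.

0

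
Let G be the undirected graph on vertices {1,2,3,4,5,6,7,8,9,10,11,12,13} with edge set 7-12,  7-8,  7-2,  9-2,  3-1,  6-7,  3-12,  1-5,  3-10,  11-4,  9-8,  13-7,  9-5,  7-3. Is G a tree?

No

|V| = 13, |E| = 14.
It splits into 2 components, so it cannot be a tree.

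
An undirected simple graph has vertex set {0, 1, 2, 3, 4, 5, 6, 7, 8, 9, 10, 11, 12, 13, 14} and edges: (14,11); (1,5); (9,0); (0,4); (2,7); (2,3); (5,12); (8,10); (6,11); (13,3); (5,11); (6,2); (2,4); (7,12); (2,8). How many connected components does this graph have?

Component: {0, 1, 2, 3, 4, 5, 6, 7, 8, 9, 10, 11, 12, 13, 14}

1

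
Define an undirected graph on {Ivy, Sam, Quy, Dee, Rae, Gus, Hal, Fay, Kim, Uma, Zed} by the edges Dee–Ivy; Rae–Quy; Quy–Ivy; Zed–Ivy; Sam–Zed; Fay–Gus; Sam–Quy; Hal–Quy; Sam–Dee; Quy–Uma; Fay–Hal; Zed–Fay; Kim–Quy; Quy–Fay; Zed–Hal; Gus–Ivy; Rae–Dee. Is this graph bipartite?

Fay-Hal-Zed-Fay is an odd cycle (length 3), and a bipartite graph can contain only even cycles.

No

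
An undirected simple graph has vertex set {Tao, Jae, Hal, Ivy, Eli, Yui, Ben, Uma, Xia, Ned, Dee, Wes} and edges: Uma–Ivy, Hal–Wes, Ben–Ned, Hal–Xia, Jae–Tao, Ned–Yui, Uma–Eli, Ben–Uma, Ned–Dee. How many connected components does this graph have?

Component: {Tao, Jae}
Component: {Hal, Xia, Wes}
Component: {Ivy, Eli, Yui, Ben, Uma, Ned, Dee}

3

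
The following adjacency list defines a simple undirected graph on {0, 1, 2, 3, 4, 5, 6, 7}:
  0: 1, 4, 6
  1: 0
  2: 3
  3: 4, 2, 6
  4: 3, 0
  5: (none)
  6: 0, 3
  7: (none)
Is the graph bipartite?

A valid 2-coloring puts {1, 2, 4, 5, 6, 7} on one side and {0, 3} on the other; every edge crosses between the two sides.

Yes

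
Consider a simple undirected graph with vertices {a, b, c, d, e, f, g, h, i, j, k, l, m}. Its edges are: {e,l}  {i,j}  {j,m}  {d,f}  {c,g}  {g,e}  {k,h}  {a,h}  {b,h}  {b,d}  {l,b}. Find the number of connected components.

Component: {i, j, m}
Component: {a, b, c, d, e, f, g, h, k, l}

2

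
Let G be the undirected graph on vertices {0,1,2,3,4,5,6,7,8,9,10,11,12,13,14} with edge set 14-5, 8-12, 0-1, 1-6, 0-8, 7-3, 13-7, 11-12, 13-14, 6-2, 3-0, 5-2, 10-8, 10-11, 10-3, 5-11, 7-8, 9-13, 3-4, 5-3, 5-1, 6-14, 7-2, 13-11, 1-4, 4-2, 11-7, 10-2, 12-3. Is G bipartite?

No

11-7-13-11 is an odd cycle (length 3), and a bipartite graph can contain only even cycles.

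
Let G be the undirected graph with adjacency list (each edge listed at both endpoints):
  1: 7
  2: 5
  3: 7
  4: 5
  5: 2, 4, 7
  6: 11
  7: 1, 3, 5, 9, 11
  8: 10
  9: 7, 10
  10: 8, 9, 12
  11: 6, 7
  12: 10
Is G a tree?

Yes

The graph has 12 vertices and 11 edges.
It is connected with exactly 11 edges, hence acyclic — it is a tree.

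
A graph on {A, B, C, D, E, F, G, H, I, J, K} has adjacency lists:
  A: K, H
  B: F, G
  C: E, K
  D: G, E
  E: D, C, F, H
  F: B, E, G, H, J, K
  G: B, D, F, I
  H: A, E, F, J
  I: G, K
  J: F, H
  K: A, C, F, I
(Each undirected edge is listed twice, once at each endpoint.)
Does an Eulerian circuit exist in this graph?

Yes

Degrees: A:2, B:2, C:2, D:2, E:4, F:6, G:4, H:4, I:2, J:2, K:4
Every vertex has even degree and the edges form a single connected piece, so an Eulerian circuit exists.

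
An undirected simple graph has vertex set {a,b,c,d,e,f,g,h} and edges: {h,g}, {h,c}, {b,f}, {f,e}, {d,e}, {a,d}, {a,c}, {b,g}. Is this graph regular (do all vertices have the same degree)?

Degrees: a:2, b:2, c:2, d:2, e:2, f:2, g:2, h:2
All degrees equal 2; the graph is regular.

Yes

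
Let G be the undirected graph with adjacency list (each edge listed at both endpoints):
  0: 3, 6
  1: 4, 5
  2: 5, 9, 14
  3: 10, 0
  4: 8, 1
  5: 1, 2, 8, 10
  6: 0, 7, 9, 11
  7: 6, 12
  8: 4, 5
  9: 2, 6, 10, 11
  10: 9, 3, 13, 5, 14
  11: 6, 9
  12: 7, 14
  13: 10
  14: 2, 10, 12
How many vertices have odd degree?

Degrees: 0:2, 1:2, 2:3, 3:2, 4:2, 5:4, 6:4, 7:2, 8:2, 9:4, 10:5, 11:2, 12:2, 13:1, 14:3
Odd-degree vertices: 2, 10, 13, 14.

4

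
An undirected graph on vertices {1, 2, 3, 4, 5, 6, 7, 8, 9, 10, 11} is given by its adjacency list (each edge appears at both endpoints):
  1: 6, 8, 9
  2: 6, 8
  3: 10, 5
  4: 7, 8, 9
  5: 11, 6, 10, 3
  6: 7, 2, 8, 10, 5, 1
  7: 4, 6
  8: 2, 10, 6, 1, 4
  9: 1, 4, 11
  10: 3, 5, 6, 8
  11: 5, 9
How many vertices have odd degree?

4

Degrees: 1:3, 2:2, 3:2, 4:3, 5:4, 6:6, 7:2, 8:5, 9:3, 10:4, 11:2
Odd-degree vertices: 1, 4, 8, 9.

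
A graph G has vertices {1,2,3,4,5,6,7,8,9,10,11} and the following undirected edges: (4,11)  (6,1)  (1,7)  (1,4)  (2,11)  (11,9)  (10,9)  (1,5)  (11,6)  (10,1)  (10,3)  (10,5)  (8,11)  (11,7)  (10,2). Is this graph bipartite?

5-10-1-5 is an odd cycle (length 3), and a bipartite graph can contain only even cycles.

No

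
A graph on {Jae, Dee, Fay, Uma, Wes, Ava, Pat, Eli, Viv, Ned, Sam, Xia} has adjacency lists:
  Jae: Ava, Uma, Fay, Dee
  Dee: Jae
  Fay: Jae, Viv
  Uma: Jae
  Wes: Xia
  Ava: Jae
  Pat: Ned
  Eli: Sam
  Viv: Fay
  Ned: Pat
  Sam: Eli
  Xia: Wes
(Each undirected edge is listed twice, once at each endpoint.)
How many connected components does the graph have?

Component: {Wes, Xia}
Component: {Pat, Ned}
Component: {Eli, Sam}
Component: {Jae, Dee, Fay, Uma, Ava, Viv}

4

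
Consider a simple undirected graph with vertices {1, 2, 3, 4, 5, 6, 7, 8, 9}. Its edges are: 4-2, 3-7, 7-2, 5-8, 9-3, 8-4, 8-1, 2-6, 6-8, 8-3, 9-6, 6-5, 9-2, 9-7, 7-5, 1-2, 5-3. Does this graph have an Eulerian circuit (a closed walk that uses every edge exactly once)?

No

Degrees: 1:2, 2:5, 3:4, 4:2, 5:4, 6:4, 7:4, 8:5, 9:4
Vertices with odd degree: 2, 8. An Eulerian circuit requires all degrees even.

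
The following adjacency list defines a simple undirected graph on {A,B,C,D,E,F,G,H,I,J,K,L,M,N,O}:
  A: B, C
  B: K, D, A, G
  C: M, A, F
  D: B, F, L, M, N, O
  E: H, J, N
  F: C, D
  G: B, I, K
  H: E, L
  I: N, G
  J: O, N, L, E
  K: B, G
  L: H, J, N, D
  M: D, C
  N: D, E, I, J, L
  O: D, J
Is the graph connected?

Yes

Starting from A and exploring outward reaches every vertex (A, C, B, F, M, K, G, D, I, N, L, O, J, E, H); the graph is connected.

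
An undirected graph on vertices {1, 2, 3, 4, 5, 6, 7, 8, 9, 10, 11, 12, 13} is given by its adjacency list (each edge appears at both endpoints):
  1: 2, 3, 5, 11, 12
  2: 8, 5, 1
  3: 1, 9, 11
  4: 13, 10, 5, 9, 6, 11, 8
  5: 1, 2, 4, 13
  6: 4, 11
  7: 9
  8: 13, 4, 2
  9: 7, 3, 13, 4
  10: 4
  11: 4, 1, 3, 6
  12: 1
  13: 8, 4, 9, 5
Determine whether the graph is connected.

A breadth-first search from 1 visits 1, 11, 12, 2, 5, 3, 4, 6, 8, 13, 9, 10, 7 — all 13 vertices — so the graph is connected.

Yes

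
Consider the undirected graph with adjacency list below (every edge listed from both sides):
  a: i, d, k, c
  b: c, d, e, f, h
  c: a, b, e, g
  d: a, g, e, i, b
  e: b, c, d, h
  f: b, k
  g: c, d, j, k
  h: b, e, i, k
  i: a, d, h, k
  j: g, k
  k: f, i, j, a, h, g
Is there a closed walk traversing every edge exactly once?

Degrees: a:4, b:5, c:4, d:5, e:4, f:2, g:4, h:4, i:4, j:2, k:6
Vertices with odd degree: b, d. An Eulerian circuit requires all degrees even.

No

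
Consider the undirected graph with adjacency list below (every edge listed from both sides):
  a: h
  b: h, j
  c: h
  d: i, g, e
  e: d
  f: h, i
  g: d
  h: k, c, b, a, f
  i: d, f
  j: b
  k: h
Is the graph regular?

No

Degrees: a:1, b:2, c:1, d:3, e:1, f:2, g:1, h:5, i:2, j:1, k:1
Degrees are not all equal (e.g. deg(a)=1 but deg(h)=5); not regular.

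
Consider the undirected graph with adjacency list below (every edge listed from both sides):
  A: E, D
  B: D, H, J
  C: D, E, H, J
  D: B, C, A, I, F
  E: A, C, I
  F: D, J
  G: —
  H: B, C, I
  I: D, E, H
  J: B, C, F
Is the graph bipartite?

Color {D, E, G, H, J} black and {A, B, C, F, I} white. No edge joins two same-colored vertices, so the graph is bipartite.

Yes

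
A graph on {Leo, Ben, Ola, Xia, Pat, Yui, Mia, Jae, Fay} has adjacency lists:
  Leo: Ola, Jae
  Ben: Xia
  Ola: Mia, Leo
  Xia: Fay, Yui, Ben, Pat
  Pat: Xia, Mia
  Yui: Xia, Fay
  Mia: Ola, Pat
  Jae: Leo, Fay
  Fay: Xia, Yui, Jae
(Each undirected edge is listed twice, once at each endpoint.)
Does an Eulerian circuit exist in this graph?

No

Degrees: Leo:2, Ben:1, Ola:2, Xia:4, Pat:2, Yui:2, Mia:2, Jae:2, Fay:3
Vertices with odd degree: Ben, Fay. An Eulerian circuit requires all degrees even.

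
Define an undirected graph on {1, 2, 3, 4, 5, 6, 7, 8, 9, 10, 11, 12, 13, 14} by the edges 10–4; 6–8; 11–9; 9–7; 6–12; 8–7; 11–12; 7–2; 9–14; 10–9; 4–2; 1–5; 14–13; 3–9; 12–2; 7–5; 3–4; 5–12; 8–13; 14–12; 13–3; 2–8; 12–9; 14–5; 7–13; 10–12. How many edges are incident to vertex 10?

3

Neighbors of 10: 4, 9, 12.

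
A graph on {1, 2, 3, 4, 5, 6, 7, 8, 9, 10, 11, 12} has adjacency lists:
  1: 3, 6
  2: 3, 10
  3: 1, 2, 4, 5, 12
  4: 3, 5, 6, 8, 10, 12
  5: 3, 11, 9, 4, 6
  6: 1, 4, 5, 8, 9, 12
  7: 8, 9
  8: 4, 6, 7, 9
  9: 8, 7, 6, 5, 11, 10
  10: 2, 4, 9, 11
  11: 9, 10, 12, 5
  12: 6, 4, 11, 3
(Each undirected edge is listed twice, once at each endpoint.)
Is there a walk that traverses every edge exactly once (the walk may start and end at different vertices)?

Degrees: 1:2, 2:2, 3:5, 4:6, 5:5, 6:6, 7:2, 8:4, 9:6, 10:4, 11:4, 12:4
Odd-degree vertices: 3, 5 (2 total).
With 2 odd-degree vertices and all edges in one connected piece, an Eulerian trail exists (from 3 to 5).

Yes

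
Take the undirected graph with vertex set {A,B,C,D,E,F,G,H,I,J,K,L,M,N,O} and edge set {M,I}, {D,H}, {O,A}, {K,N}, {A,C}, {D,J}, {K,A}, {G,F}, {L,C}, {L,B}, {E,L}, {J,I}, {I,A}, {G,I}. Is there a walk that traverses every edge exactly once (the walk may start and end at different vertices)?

Degrees: A:4, B:1, C:2, D:2, E:1, F:1, G:2, H:1, I:4, J:2, K:2, L:3, M:1, N:1, O:1
Odd-degree vertices: B, E, F, H, L, M, N, O (8 total).
With 8 odd-degree vertices (more than two), no single trail can use every edge.

No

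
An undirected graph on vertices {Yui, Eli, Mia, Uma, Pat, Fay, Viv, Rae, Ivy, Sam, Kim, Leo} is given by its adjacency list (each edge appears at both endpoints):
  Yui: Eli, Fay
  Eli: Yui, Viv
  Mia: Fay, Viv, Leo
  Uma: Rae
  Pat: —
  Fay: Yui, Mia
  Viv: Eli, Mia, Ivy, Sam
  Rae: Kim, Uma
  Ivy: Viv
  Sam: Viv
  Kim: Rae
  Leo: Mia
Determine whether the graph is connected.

Component: {Pat}
Component: {Uma, Rae, Kim}
Component: {Yui, Eli, Mia, Fay, Viv, Ivy, Sam, Leo}
No edge joins these 3 groups, so the graph is disconnected.

No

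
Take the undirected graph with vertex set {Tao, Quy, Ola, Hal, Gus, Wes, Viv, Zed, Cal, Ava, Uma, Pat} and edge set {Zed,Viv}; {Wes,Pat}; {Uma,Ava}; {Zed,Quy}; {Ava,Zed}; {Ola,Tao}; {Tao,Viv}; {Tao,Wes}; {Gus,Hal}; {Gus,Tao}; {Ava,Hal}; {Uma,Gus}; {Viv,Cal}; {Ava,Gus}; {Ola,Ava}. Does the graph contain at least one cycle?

Yes

The graph has 12 vertices, 15 edges, and 1 connected component.
One cycle is Ava-Gus-Uma-Ava.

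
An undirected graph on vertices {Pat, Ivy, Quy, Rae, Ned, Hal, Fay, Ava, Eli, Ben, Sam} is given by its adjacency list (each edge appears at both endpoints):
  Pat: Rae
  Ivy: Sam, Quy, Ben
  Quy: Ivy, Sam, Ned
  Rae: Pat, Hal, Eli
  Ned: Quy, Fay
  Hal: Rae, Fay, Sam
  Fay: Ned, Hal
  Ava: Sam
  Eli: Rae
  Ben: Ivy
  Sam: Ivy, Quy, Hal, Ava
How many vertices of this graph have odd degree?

Degrees: Pat:1, Ivy:3, Quy:3, Rae:3, Ned:2, Hal:3, Fay:2, Ava:1, Eli:1, Ben:1, Sam:4
Odd-degree vertices: Pat, Ivy, Quy, Rae, Hal, Ava, Eli, Ben.

8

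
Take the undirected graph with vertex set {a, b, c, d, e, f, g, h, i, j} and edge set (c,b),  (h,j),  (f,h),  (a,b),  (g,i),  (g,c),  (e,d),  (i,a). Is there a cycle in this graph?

Yes

The graph has 10 vertices, 8 edges, and 3 connected components.
One cycle is a-i-g-c-b-a.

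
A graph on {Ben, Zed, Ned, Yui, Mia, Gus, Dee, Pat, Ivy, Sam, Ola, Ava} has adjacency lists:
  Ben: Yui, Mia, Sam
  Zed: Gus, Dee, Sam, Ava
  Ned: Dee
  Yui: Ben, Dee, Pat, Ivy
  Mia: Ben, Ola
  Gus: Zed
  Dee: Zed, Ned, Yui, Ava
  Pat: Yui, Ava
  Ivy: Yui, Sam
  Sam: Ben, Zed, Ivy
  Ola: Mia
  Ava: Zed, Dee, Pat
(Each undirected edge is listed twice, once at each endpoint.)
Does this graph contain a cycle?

Yes

The graph has 12 vertices, 15 edges, and 1 connected component.
Since 15 > 12 - 1, a cycle must exist; for instance Ben-Sam-Zed-Dee-Yui-Ben.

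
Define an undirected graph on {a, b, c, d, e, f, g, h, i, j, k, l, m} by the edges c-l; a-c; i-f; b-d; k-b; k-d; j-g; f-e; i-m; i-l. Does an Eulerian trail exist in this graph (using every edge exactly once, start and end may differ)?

Degrees: a:1, b:2, c:2, d:2, e:1, f:2, g:1, h:0, i:3, j:1, k:2, l:2, m:1
Odd-degree vertices: a, e, g, i, j, m (6 total).
An Eulerian trail requires 0 or 2 odd-degree vertices; here there are 6.

No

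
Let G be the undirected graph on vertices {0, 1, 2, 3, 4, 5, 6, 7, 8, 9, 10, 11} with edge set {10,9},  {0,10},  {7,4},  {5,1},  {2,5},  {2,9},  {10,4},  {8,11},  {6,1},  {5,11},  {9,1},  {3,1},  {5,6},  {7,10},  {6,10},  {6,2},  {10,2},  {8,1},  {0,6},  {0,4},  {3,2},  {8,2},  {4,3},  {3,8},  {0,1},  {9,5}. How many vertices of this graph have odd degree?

Degrees: 0:4, 1:6, 2:6, 3:4, 4:4, 5:5, 6:5, 7:2, 8:4, 9:4, 10:6, 11:2
Odd-degree vertices: 5, 6.

2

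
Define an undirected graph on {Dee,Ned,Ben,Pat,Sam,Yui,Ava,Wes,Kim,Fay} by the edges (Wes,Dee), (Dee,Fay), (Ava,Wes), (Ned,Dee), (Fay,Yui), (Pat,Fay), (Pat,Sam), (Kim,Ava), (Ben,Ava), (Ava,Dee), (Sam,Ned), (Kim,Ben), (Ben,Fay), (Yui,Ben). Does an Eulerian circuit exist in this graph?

Degrees: Dee:4, Ned:2, Ben:4, Pat:2, Sam:2, Yui:2, Ava:4, Wes:2, Kim:2, Fay:4
Every vertex has even degree and the edges form a single connected piece, so an Eulerian circuit exists.

Yes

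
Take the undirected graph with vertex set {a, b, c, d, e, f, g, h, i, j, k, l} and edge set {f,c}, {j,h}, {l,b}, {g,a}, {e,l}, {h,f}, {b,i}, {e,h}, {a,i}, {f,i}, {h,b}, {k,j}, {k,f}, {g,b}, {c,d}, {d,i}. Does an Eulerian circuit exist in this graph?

Degrees: a:2, b:4, c:2, d:2, e:2, f:4, g:2, h:4, i:4, j:2, k:2, l:2
Every vertex has even degree and the edges form a single connected piece, so an Eulerian circuit exists.

Yes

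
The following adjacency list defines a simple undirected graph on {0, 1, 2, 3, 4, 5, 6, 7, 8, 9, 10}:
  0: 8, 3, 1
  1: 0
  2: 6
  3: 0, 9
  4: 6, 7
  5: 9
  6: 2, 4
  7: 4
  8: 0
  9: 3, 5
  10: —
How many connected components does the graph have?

3

Component: {10}
Component: {2, 4, 6, 7}
Component: {0, 1, 3, 5, 8, 9}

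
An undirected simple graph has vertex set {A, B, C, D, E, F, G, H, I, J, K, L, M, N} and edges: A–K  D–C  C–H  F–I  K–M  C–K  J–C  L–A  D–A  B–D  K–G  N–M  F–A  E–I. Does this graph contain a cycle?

The graph has 14 vertices, 14 edges, and 1 connected component.
Since 14 > 14 - 1, a cycle must exist; for instance A-K-C-D-A.

Yes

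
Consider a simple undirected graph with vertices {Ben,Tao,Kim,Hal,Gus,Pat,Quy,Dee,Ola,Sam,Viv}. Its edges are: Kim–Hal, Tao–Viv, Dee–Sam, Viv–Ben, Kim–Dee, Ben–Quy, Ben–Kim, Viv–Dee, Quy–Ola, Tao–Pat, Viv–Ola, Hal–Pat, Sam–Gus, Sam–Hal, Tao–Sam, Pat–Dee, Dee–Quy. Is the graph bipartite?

Yes

A valid 2-coloring puts {Kim, Pat, Quy, Sam, Viv} on one side and {Ben, Tao, Hal, Gus, Dee, Ola} on the other; every edge crosses between the two sides.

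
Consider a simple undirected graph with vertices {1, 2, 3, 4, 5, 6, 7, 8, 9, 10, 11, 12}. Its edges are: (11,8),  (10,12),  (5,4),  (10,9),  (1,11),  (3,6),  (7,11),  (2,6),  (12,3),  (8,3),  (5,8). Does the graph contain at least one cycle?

No

|V| = 12, |E| = 11, number of components = 1.
A forest on 12 vertices with 1 component has exactly 11 edges, which matches — so no cycle.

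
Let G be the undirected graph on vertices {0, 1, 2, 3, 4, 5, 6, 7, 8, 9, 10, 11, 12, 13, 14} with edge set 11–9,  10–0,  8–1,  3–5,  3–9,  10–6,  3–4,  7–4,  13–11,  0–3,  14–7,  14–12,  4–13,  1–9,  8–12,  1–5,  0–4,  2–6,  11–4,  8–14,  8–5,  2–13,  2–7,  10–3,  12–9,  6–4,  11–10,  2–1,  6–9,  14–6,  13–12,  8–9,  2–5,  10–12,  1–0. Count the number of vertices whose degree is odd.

Degrees: 0:4, 1:5, 2:5, 3:5, 4:6, 5:4, 6:5, 7:3, 8:5, 9:6, 10:5, 11:4, 12:5, 13:4, 14:4
Odd-degree vertices: 1, 2, 3, 6, 7, 8, 10, 12.

8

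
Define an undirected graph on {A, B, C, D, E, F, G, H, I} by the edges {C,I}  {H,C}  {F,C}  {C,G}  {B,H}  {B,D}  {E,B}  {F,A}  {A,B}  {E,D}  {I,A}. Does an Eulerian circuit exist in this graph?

Degrees: A:3, B:4, C:4, D:2, E:2, F:2, G:1, H:2, I:2
Vertices with odd degree: A, G. An Eulerian circuit requires all degrees even.

No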